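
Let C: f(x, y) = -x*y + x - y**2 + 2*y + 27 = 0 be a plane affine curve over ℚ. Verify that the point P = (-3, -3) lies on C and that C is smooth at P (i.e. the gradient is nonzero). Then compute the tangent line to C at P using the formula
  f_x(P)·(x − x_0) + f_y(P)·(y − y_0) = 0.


Tangent line at P: 4*x + 11*y + 45 = 0.

Step 1: f(-3, -3) = 0, so P lies on C.
Step 2: partial derivatives
  f_x(x, y) = 1 - y, f_y(x, y) = -x - 2*y + 2.
  f_x(P) = 4, f_y(P) = 11 (gradient nonzero, so P is smooth).
Step 3: tangent line at P: 4·(x − -3) + 11·(y − -3) = 0.
Expanding: 4*x + 11*y + 45 = 0.


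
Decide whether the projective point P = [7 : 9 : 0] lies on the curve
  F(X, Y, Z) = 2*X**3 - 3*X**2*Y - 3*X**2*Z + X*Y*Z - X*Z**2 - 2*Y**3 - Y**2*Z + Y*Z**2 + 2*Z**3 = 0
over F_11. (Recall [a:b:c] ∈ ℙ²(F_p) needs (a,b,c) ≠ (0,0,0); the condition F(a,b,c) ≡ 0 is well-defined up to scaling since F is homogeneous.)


F(7,9,0) ≡ 6 (mod 11); P is NOT on the curve.

Evaluate F(7, 9, 0) term-by-term (mod 11).
  2*X**3 ↦ 2·343·1·1 = 686
  -3*X**2*Y ↦ -3·49·9·1 = -1323
  -3*X**2*Z ↦ -3·49·1·0 = 0
  X*Y*Z ↦ 1·7·9·0 = 0
  -X*Z**2 ↦ -1·7·1·0 = 0
  -2*Y**3 ↦ -2·1·729·1 = -1458
  -Y**2*Z ↦ -1·1·81·0 = 0
  Y*Z**2 ↦ 1·1·9·0 = 0
  2*Z**3 ↦ 2·1·1·0 = 0
Sum: F(7, 9, 0) = (686) + (-1323) + (0) + (0) + (0) + (-1458) + (0) + (0) + (0) = -2095.
Reducing mod 11: -2095 ≡ 6 (mod 11).
Since F(a, b, c) ≡ 6 ≠ 0 (mod 11), P does NOT lie on the curve.


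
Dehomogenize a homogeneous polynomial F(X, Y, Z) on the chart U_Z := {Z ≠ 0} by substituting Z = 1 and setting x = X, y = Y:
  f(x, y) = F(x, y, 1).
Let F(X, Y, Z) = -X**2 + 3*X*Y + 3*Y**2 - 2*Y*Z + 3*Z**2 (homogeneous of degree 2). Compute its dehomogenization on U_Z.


f(x, y) = -x**2 + 3*x*y + 3*y**2 - 2*y + 3

On U_Z we set Z = 1. Each monomial c·X^i·Y^j·Z^k in F becomes c·x^i·y^j·1^k = c·x^i·y^j.
Substituting Z = 1: F(X, Y, 1) = -x**2 + 3*x*y + 3*y**2 - 2*y + 3.
Note: deg(f) ≤ deg(F) = 2; strict inequality happens when F is divisible by Z (lost terms).


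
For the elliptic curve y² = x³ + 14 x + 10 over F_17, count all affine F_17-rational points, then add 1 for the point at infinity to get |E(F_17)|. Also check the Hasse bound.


Affine points = {(1, 5), (1, 12), (5, 1), (5, 16), (6, 2), (6, 15), (7, 3), (7, 14), (9, 7), (9, 10), (11, 4), (11, 13), (12, 6), (12, 11), (13, 3), (13, 14), (14, 3), (14, 14), (15, 5), (15, 12)}; affine count = 20; |E(F_17)| = 21.

Discriminant check: Δ ∝ 4a³ + 27b² = 4·14³ + 27·10² = 4·2744 + 27·100 ≡ 8 (mod 17). Nonzero ⇒ E is nonsingular.
For each x ∈ F_17, compute rhs = x³ + 14·x + 10 mod 17, then count y ∈ F_17 with y² ≡ rhs.
  x = 0: rhs = 10, matching y values: none (0 points).
  x = 1: rhs = 8, matching y values: 5, 12 (2 points).
  x = 2: rhs = 12, matching y values: none (0 points).
  x = 3: rhs = 11, matching y values: none (0 points).
  x = 4: rhs = 11, matching y values: none (0 points).
  x = 5: rhs = 1, matching y values: 1, 16 (2 points).
  x = 6: rhs = 4, matching y values: 2, 15 (2 points).
  x = 7: rhs = 9, matching y values: 3, 14 (2 points).
  x = 8: rhs = 5, matching y values: none (0 points).
  x = 9: rhs = 15, matching y values: 7, 10 (2 points).
  x = 10: rhs = 11, matching y values: none (0 points).
  x = 11: rhs = 16, matching y values: 4, 13 (2 points).
  x = 12: rhs = 2, matching y values: 6, 11 (2 points).
  x = 13: rhs = 9, matching y values: 3, 14 (2 points).
  x = 14: rhs = 9, matching y values: 3, 14 (2 points).
  x = 15: rhs = 8, matching y values: 5, 12 (2 points).
  x = 16: rhs = 12, matching y values: none (0 points).
Total affine count: 20.
Full point count |E(F_17)| = 20 + 1 = 21.
Hasse bound: |21 − (17+1)| = |3| = 3 ≤ 2√17 ≈ 8.2462 ✓.


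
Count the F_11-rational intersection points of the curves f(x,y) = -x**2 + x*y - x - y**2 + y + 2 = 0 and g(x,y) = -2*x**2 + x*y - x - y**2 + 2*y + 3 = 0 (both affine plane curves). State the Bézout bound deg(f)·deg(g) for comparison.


Common zeros: {(0, 10), (1, 0)}; count = 2; Bézout bound = 4.

deg(f) = 2, deg(g) = 2, so Bézout bound = 4.
Scan x ∈ F_11. For each x, list the y ∈ F_11 with f(x, y) ≡ 0 and those with g(x, y) ≡ 0 (mod 11); the common zeros in that column are the intersection.
  x = 0: f ≡ 0 at y ∈ {2, 10}; g ≡ 0 at y ∈ {3, 10}; common: {10}.
  x = 1: f ≡ 0 at y ∈ {0, 2}; g ≡ 0 at y ∈ {0, 3}; common: {0}.
  x = 2: f ≡ 0 at y ∈ {6, 8}; g ≡ 0 at y ∈ ∅; common: ∅.
  x = 3: f ≡ 0 at y ∈ {6, 9}; g ≡ 0 at y ∈ ∅; common: ∅.
  x = 4: f ≡ 0 at y ∈ ∅; g ≡ 0 at y ∈ {0, 6}; common: ∅.
  x = 5: f ≡ 0 at y ∈ {8, 9}; g ≡ 0 at y ∈ ∅; common: ∅.
  x = 6: f ≡ 0 at y ∈ ∅; g ≡ 0 at y ∈ ∅; common: ∅.
  x = 7: f ≡ 0 at y ∈ ∅; g ≡ 0 at y ∈ {2, 7}; common: ∅.
  x = 8: f ≡ 0 at y ∈ ∅; g ≡ 0 at y ∈ ∅; common: ∅.
  x = 9: f ≡ 0 at y ∈ {0, 10}; g ≡ 0 at y ∈ ∅; common: ∅.
  x = 10: f ≡ 0 at y ∈ ∅; g ≡ 0 at y ∈ {2, 10}; common: ∅.
Collecting: common zeros = {(0, 10), (1, 0)}, so the count is 2.
Comparison with the Bézout bound: 2 ≤ 4 = deg(f)·deg(g), as expected for curves with no common component (the affine F_11-count falls short of the bound because intersections may lie at infinity, over extension fields, or carry multiplicity).


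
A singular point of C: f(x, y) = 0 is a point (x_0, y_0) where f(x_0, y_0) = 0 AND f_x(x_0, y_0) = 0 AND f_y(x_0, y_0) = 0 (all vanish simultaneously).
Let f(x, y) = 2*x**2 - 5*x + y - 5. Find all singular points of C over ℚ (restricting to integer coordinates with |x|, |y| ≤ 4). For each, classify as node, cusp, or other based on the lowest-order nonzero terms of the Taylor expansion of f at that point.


No singular points in the scanned grid; C is smooth there.

Compute partial derivatives:
  f_x = 4*x - 5.
  f_y = 1.
f_y = 1 is a nonzero constant, so f_y never vanishes: no point (x, y) can satisfy f = f_x = f_y = 0. In particular no (x, y) ∈ {−4, ..., 4}² is singular; the curve is smooth.


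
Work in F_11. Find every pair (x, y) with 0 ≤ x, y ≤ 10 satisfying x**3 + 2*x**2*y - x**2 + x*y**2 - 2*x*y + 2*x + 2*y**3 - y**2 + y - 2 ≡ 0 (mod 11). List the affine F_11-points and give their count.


Affine F_11-points: {(0, 1), (1, 0), (1, 4), (1, 7), (2, 10), (3, 0), (4, 2), (4, 4), (4, 9), (5, 8), (6, 10), (7, 7), (8, 0), (8, 5), (8, 8), (10, 4)}; count = 16.

For each of the 121 pairs (x, y) ∈ F_11², evaluate f(x, y) mod 11. Record the zeros.
  x = 0: [0↦9, 1↦0, 2↦1, 3↦2, 4↦4, 5↦8, 6↦4, 7↦4, 8↦9, 9↦9, 10↦5]  zeros at y ∈ {1}
  x = 1: [0↦0, 1↦3, 2↦7, 3↦2, 4↦0, 5↦2, 6↦9, 7↦0, 8↦9, 9↦4, 10↦8]  zeros at y ∈ {0, 4, 7}
  x = 2: [0↦6, 1↦3, 2↦3, 3↦7, 4↦5, 5↦9, 6↦9, 7↦6, 8↦1, 9↦6, 10↦0]  zeros at y ∈ {10}
  x = 3: [0↦0, 1↦6, 2↦6, 3↦1, 4↦3, 5↦2, 6↦10, 7↦6, 8↦2, 9↦10, 10↦9]  zeros at y ∈ {0}
  x = 4: [0↦10, 1↦7, 2↦0, 3↦1, 4↦0, 5↦9, 6↦7, 7↦6, 8↦7, 9↦0, 10↦8]  zeros at y ∈ {2, 4, 9}
  x = 5: [0↦9, 1↦1, 2↦2, 3↦2, 4↦2, 5↦3, 6↦6, 7↦1, 8↦0, 9↦4, 10↦3]  zeros at y ∈ {8}
  x = 6: [0↦3, 1↦5, 2↦7, 3↦10, 4↦4, 5↦1, 6↦2, 7↦8, 8↦9, 9↦6, 10↦0]  zeros at y ∈ {10}
  x = 7: [0↦9, 1↦3, 2↦10, 3↦9, 4↦1, 5↦9, 6↦1, 7↦0, 8↦7, 9↦1, 10↦5]  zeros at y ∈ {7}
  x = 8: [0↦0, 1↦1, 2↦6, 3↦5, 4↦10, 5↦0, 6↦9, 7↦5, 8↦0, 9↦6, 10↦2]  zeros at y ∈ {0, 5, 8}
  x = 9: [0↦4, 1↦5, 2↦1, 3↦4, 4↦4, 5↦2, 6↦10, 7↦7, 8↦5, 9↦5, 10↦8]  zeros at y ∈ ∅
  x = 10: [0↦5, 1↦10, 2↦1, 3↦1, 4↦0, 5↦10, 6↦10, 7↦1, 8↦6, 9↦4, 10↦7]  zeros at y ∈ {4}
Collecting zeros: affine points = {(0, 1), (1, 0), (1, 4), (1, 7), (2, 10), (3, 0), (4, 2), (4, 4), (4, 9), (5, 8), (6, 10), (7, 7), (8, 0), (8, 5), (8, 8), (10, 4)}.
Total count |C(F_11)_aff| = 16.


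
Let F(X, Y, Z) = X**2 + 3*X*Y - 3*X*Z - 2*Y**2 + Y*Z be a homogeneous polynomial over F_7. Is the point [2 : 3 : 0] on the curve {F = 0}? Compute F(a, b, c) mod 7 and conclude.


F(2,3,0) ≡ 4 (mod 7); P is NOT on the curve.

Evaluate F(2, 3, 0) term-by-term (mod 7).
  X**2 ↦ 1·4·1·1 = 4
  3*X*Y ↦ 3·2·3·1 = 18
  -3*X*Z ↦ -3·2·1·0 = 0
  -2*Y**2 ↦ -2·1·9·1 = -18
  Y*Z ↦ 1·1·3·0 = 0
Sum: F(2, 3, 0) = (4) + (18) + (0) + (-18) + (0) = 4.
Reducing mod 7: 4 ≡ 4 (mod 7).
Since F(a, b, c) ≡ 4 ≠ 0 (mod 7), P does NOT lie on the curve.


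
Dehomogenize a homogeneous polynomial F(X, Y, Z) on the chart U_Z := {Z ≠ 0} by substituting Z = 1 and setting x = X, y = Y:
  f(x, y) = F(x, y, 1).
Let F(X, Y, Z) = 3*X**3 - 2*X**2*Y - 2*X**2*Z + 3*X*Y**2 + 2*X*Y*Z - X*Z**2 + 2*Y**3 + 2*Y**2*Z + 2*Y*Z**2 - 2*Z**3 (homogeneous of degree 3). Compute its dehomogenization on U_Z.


f(x, y) = 3*x**3 - 2*x**2*y - 2*x**2 + 3*x*y**2 + 2*x*y - x + 2*y**3 + 2*y**2 + 2*y - 2

On U_Z we set Z = 1. Each monomial c·X^i·Y^j·Z^k in F becomes c·x^i·y^j·1^k = c·x^i·y^j.
Substituting Z = 1: F(X, Y, 1) = 3*x**3 - 2*x**2*y - 2*x**2 + 3*x*y**2 + 2*x*y - x + 2*y**3 + 2*y**2 + 2*y - 2.
Note: deg(f) ≤ deg(F) = 3; strict inequality happens when F is divisible by Z (lost terms).


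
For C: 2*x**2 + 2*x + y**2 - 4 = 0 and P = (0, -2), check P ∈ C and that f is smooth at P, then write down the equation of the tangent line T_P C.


Tangent line at P: 2*x - 4*y - 8 = 0.

Step 1: f(0, -2) = 0, so P lies on C.
Step 2: partial derivatives
  f_x(x, y) = 4*x + 2, f_y(x, y) = 2*y.
  f_x(P) = 2, f_y(P) = -4 (gradient nonzero, so P is smooth).
Step 3: tangent line at P: 2·(x − 0) + -4·(y − -2) = 0.
Expanding: 2*x - 4*y - 8 = 0.


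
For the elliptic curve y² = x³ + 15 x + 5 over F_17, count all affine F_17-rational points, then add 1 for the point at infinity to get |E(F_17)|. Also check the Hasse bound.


Affine points = {(1, 2), (1, 15), (2, 3), (2, 14), (3, 3), (3, 14), (5, 1), (5, 16), (8, 5), (8, 12), (9, 6), (9, 11), (10, 4), (10, 13), (12, 3), (12, 14), (13, 0), (14, 1), (14, 16), (15, 1), (15, 16)}; affine count = 21; |E(F_17)| = 22.

Discriminant check: Δ ∝ 4a³ + 27b² = 4·15³ + 27·5² = 4·3375 + 27·25 ≡ 14 (mod 17). Nonzero ⇒ E is nonsingular.
For each x ∈ F_17, compute rhs = x³ + 15·x + 5 mod 17, then count y ∈ F_17 with y² ≡ rhs.
  x = 0: rhs = 5, matching y values: none (0 points).
  x = 1: rhs = 4, matching y values: 2, 15 (2 points).
  x = 2: rhs = 9, matching y values: 3, 14 (2 points).
  x = 3: rhs = 9, matching y values: 3, 14 (2 points).
  x = 4: rhs = 10, matching y values: none (0 points).
  x = 5: rhs = 1, matching y values: 1, 16 (2 points).
  x = 6: rhs = 5, matching y values: none (0 points).
  x = 7: rhs = 11, matching y values: none (0 points).
  x = 8: rhs = 8, matching y values: 5, 12 (2 points).
  x = 9: rhs = 2, matching y values: 6, 11 (2 points).
  x = 10: rhs = 16, matching y values: 4, 13 (2 points).
  x = 11: rhs = 5, matching y values: none (0 points).
  x = 12: rhs = 9, matching y values: 3, 14 (2 points).
  x = 13: rhs = 0, matching y values: 0 (1 points).
  x = 14: rhs = 1, matching y values: 1, 16 (2 points).
  x = 15: rhs = 1, matching y values: 1, 16 (2 points).
  x = 16: rhs = 6, matching y values: none (0 points).
Total affine count: 21.
Full point count |E(F_17)| = 21 + 1 = 22.
Hasse bound: |22 − (17+1)| = |4| = 4 ≤ 2√17 ≈ 8.2462 ✓.


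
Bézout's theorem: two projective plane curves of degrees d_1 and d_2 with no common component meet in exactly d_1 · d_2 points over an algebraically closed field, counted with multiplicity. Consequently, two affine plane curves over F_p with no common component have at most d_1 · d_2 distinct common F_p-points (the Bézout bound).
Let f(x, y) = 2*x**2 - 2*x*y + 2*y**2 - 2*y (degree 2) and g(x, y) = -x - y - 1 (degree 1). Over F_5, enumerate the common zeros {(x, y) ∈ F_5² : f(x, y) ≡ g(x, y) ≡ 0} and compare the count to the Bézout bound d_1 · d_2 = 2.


Common zeros: ∅; count = 0; Bézout bound = 2.

deg(f) = 2, deg(g) = 1, so Bézout bound = 2.
Scan x ∈ F_5. For each x, list the y ∈ F_5 with f(x, y) ≡ 0 and those with g(x, y) ≡ 0 (mod 5); the common zeros in that column are the intersection.
  x = 0: f ≡ 0 at y ∈ {0, 1}; g ≡ 0 at y ∈ {4}; common: ∅.
  x = 1: f ≡ 0 at y ∈ {1}; g ≡ 0 at y ∈ {3}; common: ∅.
  x = 2: f ≡ 0 at y ∈ ∅; g ≡ 0 at y ∈ {2}; common: ∅.
  x = 3: f ≡ 0 at y ∈ {2}; g ≡ 0 at y ∈ {1}; common: ∅.
  x = 4: f ≡ 0 at y ∈ {2, 3}; g ≡ 0 at y ∈ {0}; common: ∅.
Collecting: common zeros = ∅, so the count is 0.
Comparison with the Bézout bound: 0 ≤ 2 = deg(f)·deg(g), as expected for curves with no common component (the affine F_5-count falls short of the bound because intersections may lie at infinity, over extension fields, or carry multiplicity).


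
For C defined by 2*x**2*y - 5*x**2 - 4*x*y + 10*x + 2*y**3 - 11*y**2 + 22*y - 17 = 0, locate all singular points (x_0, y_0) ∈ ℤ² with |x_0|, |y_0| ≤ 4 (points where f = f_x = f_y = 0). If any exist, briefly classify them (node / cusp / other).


Singular points: {(1, 2)}; classification: node.

Compute partial derivatives:
  f_x = 4*x*y - 10*x - 4*y + 10.
  f_y = 2*x**2 - 4*x + 6*y**2 - 22*y + 22.
Scan x_0 ∈ {−4, ..., 4}. For each x_0, f_y(x_0, y) is a polynomial in y; find its integer roots y ∈ {−4, ..., 4}, then test f_x and f at those candidates.
  x = -4: f_y(-4, y) = 6*y**2 - 22*y + 70; no integer root y with |y| ≤ 4.
  x = -3: f_y(-3, y) = 6*y**2 - 22*y + 52; no integer root y with |y| ≤ 4.
  x = -2: f_y(-2, y) = 6*y**2 - 22*y + 38; no integer root y with |y| ≤ 4.
  x = -1: f_y(-1, y) = 6*y**2 - 22*y + 28; no integer root y with |y| ≤ 4.
  x = 0: f_y(0, y) = 6*y**2 - 22*y + 22; no integer root y with |y| ≤ 4.
  x = 1: f_y(1, y) = 6*y**2 - 22*y + 20; vanishes at y ∈ {2}. (1, 2): f_x = 0, f = 0 — SINGULAR.
  x = 2: f_y(2, y) = 6*y**2 - 22*y + 22; no integer root y with |y| ≤ 4.
  x = 3: f_y(3, y) = 6*y**2 - 22*y + 28; no integer root y with |y| ≤ 4.
  x = 4: f_y(4, y) = 6*y**2 - 22*y + 38; no integer root y with |y| ≤ 4.
Only singular point on the grid: (1, 2).
Classify: substitute x = 1 + u, y = 2 + v and expand: f = 2*u**2*v - u**2 + 2*v**3 + v**2.
No constant or linear terms (consistent with a singular point). Quadratic part: -u**2 + v**2. Cubic part: 2*u**2*v + 2*v**3.
The quadratic part v**2 - u**2 = (v − u)(v + u) splits into two distinct linear factors, so there are two distinct tangent lines y − 2 = ±(x − 1) — this is a node (ordinary double point).
Classification: node.


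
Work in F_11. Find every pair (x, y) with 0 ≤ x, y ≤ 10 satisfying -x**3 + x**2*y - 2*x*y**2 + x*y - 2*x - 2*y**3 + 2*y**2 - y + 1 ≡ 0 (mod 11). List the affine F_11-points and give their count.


Affine F_11-points: {(0, 1), (0, 4), (0, 7), (2, 0), (2, 5), (4, 6), (6, 1), (10, 10)}; count = 8.

For each of the 121 pairs (x, y) ∈ F_11², evaluate f(x, y) mod 11. Record the zeros.
  x = 0: [0↦1, 1↦0, 2↦2, 3↦6, 4↦0, 5↦5, 6↦9, 7↦0, 8↦10, 9↦5, 10↦6]  zeros at y ∈ {1, 4, 7}
  x = 1: [0↦9, 1↦8, 2↦6, 3↦2, 4↦6, 5↦6, 6↦1, 7↦1, 8↦5, 9↦1, 10↦10]  zeros at y ∈ ∅
  x = 2: [0↦0, 1↦1, 2↦8, 3↦9, 4↦3, 5↦0, 6↦10, 7↦10, 8↦10, 9↦9, 10↦6]  zeros at y ∈ {0, 5}
  x = 3: [0↦1, 1↦6, 2↦2, 3↦10, 4↦7, 5↦3, 6↦8, 7↦10, 8↦8, 9↦1, 10↦10]  zeros at y ∈ ∅
  x = 4: [0↦6, 1↦6, 2↦4, 3↦10, 4↦1, 5↦9, 6↦0, 7↦6, 8↦4, 9↦4, 10↦5]  zeros at y ∈ {6}
  x = 5: [0↦9, 1↦6, 2↦8, 3↦3, 4↦1, 5↦1, 6↦2, 7↦3, 8↦3, 9↦1, 10↦7]  zeros at y ∈ ∅
  x = 6: [0↦4, 1↦0, 2↦8, 3↦5, 4↦1, 5↦6, 6↦8, 7↦6, 8↦10, 9↦8, 10↦10]  zeros at y ∈ {1}
  x = 7: [0↦7, 1↦4, 2↦9, 3↦10, 4↦6, 5↦7, 6↦1, 7↦9, 8↦8, 9↦8, 10↦8]  zeros at y ∈ ∅
  x = 8: [0↦1, 1↦1, 2↦5, 3↦1, 4↦10, 5↦9, 6↦8, 7↦6, 8↦2, 9↦6, 10↦6]  zeros at y ∈ ∅
  x = 9: [0↦2, 1↦7, 2↦1, 3↦5, 4↦7, 5↦6, 6↦1, 7↦2, 8↦8, 9↦7, 10↦9]  zeros at y ∈ ∅
  x = 10: [0↦4, 1↦5, 2↦2, 3↦5, 4↦2, 5↦3, 6↦7, 7↦2, 8↦9, 9↦5, 10↦0]  zeros at y ∈ {10}
Collecting zeros: affine points = {(0, 1), (0, 4), (0, 7), (2, 0), (2, 5), (4, 6), (6, 1), (10, 10)}.
Total count |C(F_11)_aff| = 8.


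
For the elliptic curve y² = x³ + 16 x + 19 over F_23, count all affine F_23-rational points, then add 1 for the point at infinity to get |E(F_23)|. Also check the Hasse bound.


Affine points = {(1, 6), (1, 17), (2, 6), (2, 17), (3, 5), (3, 18), (4, 3), (4, 20), (6, 3), (6, 20), (9, 8), (9, 15), (10, 11), (10, 12), (11, 10), (11, 13), (13, 3), (13, 20), (15, 0), (16, 1), (16, 22), (17, 11), (17, 12), (19, 11), (19, 12), (20, 6), (20, 17), (21, 5), (21, 18), (22, 5), (22, 18)}; affine count = 31; |E(F_23)| = 32.

Discriminant check: Δ ∝ 4a³ + 27b² = 4·16³ + 27·19² = 4·4096 + 27·361 ≡ 3 (mod 23). Nonzero ⇒ E is nonsingular.
For each x ∈ F_23, compute rhs = x³ + 16·x + 19 mod 23, then count y ∈ F_23 with y² ≡ rhs.
  x = 0: rhs = 19, matching y values: none (0 points).
  x = 1: rhs = 13, matching y values: 6, 17 (2 points).
  x = 2: rhs = 13, matching y values: 6, 17 (2 points).
  x = 3: rhs = 2, matching y values: 5, 18 (2 points).
  x = 4: rhs = 9, matching y values: 3, 20 (2 points).
  x = 5: rhs = 17, matching y values: none (0 points).
  x = 6: rhs = 9, matching y values: 3, 20 (2 points).
  x = 7: rhs = 14, matching y values: none (0 points).
  x = 8: rhs = 15, matching y values: none (0 points).
  x = 9: rhs = 18, matching y values: 8, 15 (2 points).
  x = 10: rhs = 6, matching y values: 11, 12 (2 points).
  x = 11: rhs = 8, matching y values: 10, 13 (2 points).
  x = 12: rhs = 7, matching y values: none (0 points).
  x = 13: rhs = 9, matching y values: 3, 20 (2 points).
  x = 14: rhs = 20, matching y values: none (0 points).
  x = 15: rhs = 0, matching y values: 0 (1 points).
  x = 16: rhs = 1, matching y values: 1, 22 (2 points).
  x = 17: rhs = 6, matching y values: 11, 12 (2 points).
  x = 18: rhs = 21, matching y values: none (0 points).
  x = 19: rhs = 6, matching y values: 11, 12 (2 points).
  x = 20: rhs = 13, matching y values: 6, 17 (2 points).
  x = 21: rhs = 2, matching y values: 5, 18 (2 points).
  x = 22: rhs = 2, matching y values: 5, 18 (2 points).
Total affine count: 31.
Full point count |E(F_23)| = 31 + 1 = 32.
Hasse bound: |32 − (23+1)| = |8| = 8 ≤ 2√23 ≈ 9.5917 ✓.


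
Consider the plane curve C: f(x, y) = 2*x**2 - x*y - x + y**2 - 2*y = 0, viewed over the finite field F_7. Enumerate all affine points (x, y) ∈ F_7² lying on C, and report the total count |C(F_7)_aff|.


Affine F_7-points: {(0, 0), (0, 2), (3, 6), (4, 0), (4, 6), (5, 2), (5, 5)}; count = 7.

For each of the 49 pairs (x, y) ∈ F_7², evaluate f(x, y) mod 7. Record the zeros.
  x = 0: [0↦0, 1↦6, 2↦0, 3↦3, 4↦1, 5↦1, 6↦3]  zeros at y ∈ {0, 2}
  x = 1: [0↦1, 1↦6, 2↦6, 3↦1, 4↦5, 5↦4, 6↦5]  zeros at y ∈ ∅
  x = 2: [0↦6, 1↦3, 2↦2, 3↦3, 4↦6, 5↦4, 6↦4]  zeros at y ∈ ∅
  x = 3: [0↦1, 1↦4, 2↦2, 3↦2, 4↦4, 5↦1, 6↦0]  zeros at y ∈ {6}
  x = 4: [0↦0, 1↦2, 2↦6, 3↦5, 4↦6, 5↦2, 6↦0]  zeros at y ∈ {0, 6}
  x = 5: [0↦3, 1↦4, 2↦0, 3↦5, 4↦5, 5↦0, 6↦4]  zeros at y ∈ {2, 5}
  x = 6: [0↦3, 1↦3, 2↦5, 3↦2, 4↦1, 5↦2, 6↦5]  zeros at y ∈ ∅
Collecting zeros: affine points = {(0, 0), (0, 2), (3, 6), (4, 0), (4, 6), (5, 2), (5, 5)}.
Total count |C(F_7)_aff| = 7.


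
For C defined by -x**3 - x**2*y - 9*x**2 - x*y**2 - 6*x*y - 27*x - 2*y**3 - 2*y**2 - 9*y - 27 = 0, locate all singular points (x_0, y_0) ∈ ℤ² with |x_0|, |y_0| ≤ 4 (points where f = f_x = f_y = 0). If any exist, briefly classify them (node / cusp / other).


Singular points: {(-3, 0)}; classification: cusp.

Compute partial derivatives:
  f_x = -3*x**2 - 2*x*y - 18*x - y**2 - 6*y - 27.
  f_y = -x**2 - 2*x*y - 6*x - 6*y**2 - 4*y - 9.
Scan x_0 ∈ {−4, ..., 4}. For each x_0, f_y(x_0, y) is a polynomial in y; find its integer roots y ∈ {−4, ..., 4}, then test f_x and f at those candidates.
  x = -4: f_y(-4, y) = -6*y**2 + 4*y - 1; no integer root y with |y| ≤ 4.
  x = -3: f_y(-3, y) = -6*y**2 + 2*y; vanishes at y ∈ {0}. (-3, 0): f_x = 0, f = 0 — SINGULAR.
  x = -2: f_y(-2, y) = -6*y**2 - 1; no integer root y with |y| ≤ 4.
  x = -1: f_y(-1, y) = -6*y**2 - 2*y - 4; no integer root y with |y| ≤ 4.
  x = 0: f_y(0, y) = -6*y**2 - 4*y - 9; no integer root y with |y| ≤ 4.
  x = 1: f_y(1, y) = -6*y**2 - 6*y - 16; no integer root y with |y| ≤ 4.
  x = 2: f_y(2, y) = -6*y**2 - 8*y - 25; no integer root y with |y| ≤ 4.
  x = 3: f_y(3, y) = -6*y**2 - 10*y - 36; no integer root y with |y| ≤ 4.
  x = 4: f_y(4, y) = -6*y**2 - 12*y - 49; no integer root y with |y| ≤ 4.
Only singular point on the grid: (-3, 0).
Classify: substitute x = -3 + u, y = 0 + v and expand: f = -u**3 - u**2*v - u*v**2 - 2*v**3 + v**2.
No constant or linear terms (consistent with a singular point). Quadratic part: v**2. Cubic part: -u**3 - u**2*v - u*v**2 - 2*v**3.
The quadratic part v**2 is a perfect square, so there is a single (double) tangent line v = 0, i.e. y = 0. Restricting the cubic part to that line (v = 0) leaves -u**3 ≠ 0, so f is not divisible by v and the branch is v² ≈ u**3 to lowest order — this is a cusp.
Classification: cusp.


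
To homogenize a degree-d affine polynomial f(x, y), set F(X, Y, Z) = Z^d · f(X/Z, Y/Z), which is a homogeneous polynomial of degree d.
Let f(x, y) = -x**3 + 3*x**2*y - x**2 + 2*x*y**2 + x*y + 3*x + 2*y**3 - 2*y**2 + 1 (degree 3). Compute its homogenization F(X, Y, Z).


F(X, Y, Z) = -X**3 + 3*X**2*Y - X**2*Z + 2*X*Y**2 + X*Y*Z + 3*X*Z**2 + 2*Y**3 - 2*Y**2*Z + Z**3

deg(f) = 3.
Substitute x = X/Z, y = Y/Z into f, then multiply by Z^3.
  monomial -1·x^3·y^0 ↦ -1·X^3·Y^0·Z^0.
  monomial 3·x^2·y^1 ↦ 3·X^2·Y^1·Z^0.
  monomial -1·x^2·y^0 ↦ -1·X^2·Y^0·Z^1.
  monomial 2·x^1·y^2 ↦ 2·X^1·Y^2·Z^0.
  monomial 1·x^1·y^1 ↦ 1·X^1·Y^1·Z^1.
  monomial 3·x^1·y^0 ↦ 3·X^1·Y^0·Z^2.
  monomial 2·x^0·y^3 ↦ 2·X^0·Y^3·Z^0.
  monomial -2·x^0·y^2 ↦ -2·X^0·Y^2·Z^1.
  monomial 1·x^0·y^0 ↦ 1·X^0·Y^0·Z^3.
Collecting: F(X, Y, Z) = -X**3 + 3*X**2*Y - X**2*Z + 2*X*Y**2 + X*Y*Z + 3*X*Z**2 + 2*Y**3 - 2*Y**2*Z + Z**3.


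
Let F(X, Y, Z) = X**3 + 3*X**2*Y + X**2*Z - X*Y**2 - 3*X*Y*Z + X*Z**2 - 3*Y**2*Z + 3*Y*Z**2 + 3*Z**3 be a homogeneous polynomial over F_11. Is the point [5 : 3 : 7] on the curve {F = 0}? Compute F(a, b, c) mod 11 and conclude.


F(5,3,7) ≡ 8 (mod 11); P is NOT on the curve.

Evaluate F(5, 3, 7) term-by-term (mod 11).
  X**3 ↦ 1·125·1·1 = 125
  3*X**2*Y ↦ 3·25·3·1 = 225
  X**2*Z ↦ 1·25·1·7 = 175
  -X*Y**2 ↦ -1·5·9·1 = -45
  -3*X*Y*Z ↦ -3·5·3·7 = -315
  X*Z**2 ↦ 1·5·1·49 = 245
  -3*Y**2*Z ↦ -3·1·9·7 = -189
  3*Y*Z**2 ↦ 3·1·3·49 = 441
  3*Z**3 ↦ 3·1·1·343 = 1029
Sum: F(5, 3, 7) = (125) + (225) + (175) + (-45) + (-315) + (245) + (-189) + (441) + (1029) = 1691.
Reducing mod 11: 1691 ≡ 8 (mod 11).
Since F(a, b, c) ≡ 8 ≠ 0 (mod 11), P does NOT lie on the curve.


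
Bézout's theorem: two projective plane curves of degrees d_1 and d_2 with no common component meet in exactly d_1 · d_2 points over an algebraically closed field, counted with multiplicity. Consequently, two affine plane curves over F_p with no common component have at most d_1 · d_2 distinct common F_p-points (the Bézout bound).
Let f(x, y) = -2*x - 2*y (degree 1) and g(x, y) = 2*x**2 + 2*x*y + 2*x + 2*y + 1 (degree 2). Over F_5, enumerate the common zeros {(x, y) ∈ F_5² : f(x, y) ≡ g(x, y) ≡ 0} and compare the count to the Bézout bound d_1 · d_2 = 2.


Common zeros: ∅; count = 0; Bézout bound = 2.

deg(f) = 1, deg(g) = 2, so Bézout bound = 2.
Scan x ∈ F_5. For each x, list the y ∈ F_5 with f(x, y) ≡ 0 and those with g(x, y) ≡ 0 (mod 5); the common zeros in that column are the intersection.
  x = 0: f ≡ 0 at y ∈ {0}; g ≡ 0 at y ∈ {2}; common: ∅.
  x = 1: f ≡ 0 at y ∈ {4}; g ≡ 0 at y ∈ {0}; common: ∅.
  x = 2: f ≡ 0 at y ∈ {3}; g ≡ 0 at y ∈ {2}; common: ∅.
  x = 3: f ≡ 0 at y ∈ {2}; g ≡ 0 at y ∈ {0}; common: ∅.
  x = 4: f ≡ 0 at y ∈ {1}; g ≡ 0 at y ∈ ∅; common: ∅.
Collecting: common zeros = ∅, so the count is 0.
Comparison with the Bézout bound: 0 ≤ 2 = deg(f)·deg(g), as expected for curves with no common component (the affine F_5-count falls short of the bound because intersections may lie at infinity, over extension fields, or carry multiplicity).


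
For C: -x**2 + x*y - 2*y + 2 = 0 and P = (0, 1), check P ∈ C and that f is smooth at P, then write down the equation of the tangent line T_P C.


Tangent line at P: x - 2*y + 2 = 0.

Step 1: f(0, 1) = 0, so P lies on C.
Step 2: partial derivatives
  f_x(x, y) = -2*x + y, f_y(x, y) = x - 2.
  f_x(P) = 1, f_y(P) = -2 (gradient nonzero, so P is smooth).
Step 3: tangent line at P: 1·(x − 0) + -2·(y − 1) = 0.
Expanding: x - 2*y + 2 = 0.


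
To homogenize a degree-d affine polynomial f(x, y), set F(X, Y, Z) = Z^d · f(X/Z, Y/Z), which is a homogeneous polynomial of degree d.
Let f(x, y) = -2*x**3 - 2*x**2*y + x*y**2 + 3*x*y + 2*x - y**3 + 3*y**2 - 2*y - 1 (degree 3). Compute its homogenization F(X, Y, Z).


F(X, Y, Z) = -2*X**3 - 2*X**2*Y + X*Y**2 + 3*X*Y*Z + 2*X*Z**2 - Y**3 + 3*Y**2*Z - 2*Y*Z**2 - Z**3

deg(f) = 3.
Substitute x = X/Z, y = Y/Z into f, then multiply by Z^3.
  monomial -2·x^3·y^0 ↦ -2·X^3·Y^0·Z^0.
  monomial -2·x^2·y^1 ↦ -2·X^2·Y^1·Z^0.
  monomial 1·x^1·y^2 ↦ 1·X^1·Y^2·Z^0.
  monomial 3·x^1·y^1 ↦ 3·X^1·Y^1·Z^1.
  monomial 2·x^1·y^0 ↦ 2·X^1·Y^0·Z^2.
  monomial -1·x^0·y^3 ↦ -1·X^0·Y^3·Z^0.
  monomial 3·x^0·y^2 ↦ 3·X^0·Y^2·Z^1.
  monomial -2·x^0·y^1 ↦ -2·X^0·Y^1·Z^2.
  monomial -1·x^0·y^0 ↦ -1·X^0·Y^0·Z^3.
Collecting: F(X, Y, Z) = -2*X**3 - 2*X**2*Y + X*Y**2 + 3*X*Y*Z + 2*X*Z**2 - Y**3 + 3*Y**2*Z - 2*Y*Z**2 - Z**3.


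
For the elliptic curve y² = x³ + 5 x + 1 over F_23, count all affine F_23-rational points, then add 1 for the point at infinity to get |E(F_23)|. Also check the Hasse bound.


Affine points = {(0, 1), (0, 22), (4, 4), (4, 19), (5, 6), (5, 17), (8, 1), (8, 22), (9, 4), (9, 19), (10, 4), (10, 19), (12, 8), (12, 15), (13, 3), (13, 20), (14, 3), (14, 20), (15, 1), (15, 22), (17, 10), (17, 13), (18, 9), (18, 14), (19, 3), (19, 20), (21, 11), (21, 12), (22, 8), (22, 15)}; affine count = 30; |E(F_23)| = 31.

Discriminant check: Δ ∝ 4a³ + 27b² = 4·5³ + 27·1² = 4·125 + 27·1 ≡ 21 (mod 23). Nonzero ⇒ E is nonsingular.
For each x ∈ F_23, compute rhs = x³ + 5·x + 1 mod 23, then count y ∈ F_23 with y² ≡ rhs.
  x = 0: rhs = 1, matching y values: 1, 22 (2 points).
  x = 1: rhs = 7, matching y values: none (0 points).
  x = 2: rhs = 19, matching y values: none (0 points).
  x = 3: rhs = 20, matching y values: none (0 points).
  x = 4: rhs = 16, matching y values: 4, 19 (2 points).
  x = 5: rhs = 13, matching y values: 6, 17 (2 points).
  x = 6: rhs = 17, matching y values: none (0 points).
  x = 7: rhs = 11, matching y values: none (0 points).
  x = 8: rhs = 1, matching y values: 1, 22 (2 points).
  x = 9: rhs = 16, matching y values: 4, 19 (2 points).
  x = 10: rhs = 16, matching y values: 4, 19 (2 points).
  x = 11: rhs = 7, matching y values: none (0 points).
  x = 12: rhs = 18, matching y values: 8, 15 (2 points).
  x = 13: rhs = 9, matching y values: 3, 20 (2 points).
  x = 14: rhs = 9, matching y values: 3, 20 (2 points).
  x = 15: rhs = 1, matching y values: 1, 22 (2 points).
  x = 16: rhs = 14, matching y values: none (0 points).
  x = 17: rhs = 8, matching y values: 10, 13 (2 points).
  x = 18: rhs = 12, matching y values: 9, 14 (2 points).
  x = 19: rhs = 9, matching y values: 3, 20 (2 points).
  x = 20: rhs = 5, matching y values: none (0 points).
  x = 21: rhs = 6, matching y values: 11, 12 (2 points).
  x = 22: rhs = 18, matching y values: 8, 15 (2 points).
Total affine count: 30.
Full point count |E(F_23)| = 30 + 1 = 31.
Hasse bound: |31 − (23+1)| = |7| = 7 ≤ 2√23 ≈ 9.5917 ✓.


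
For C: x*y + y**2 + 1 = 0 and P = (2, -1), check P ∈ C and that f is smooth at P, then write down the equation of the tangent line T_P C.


Tangent line at P: 2 - x = 0.

Step 1: f(2, -1) = 0, so P lies on C.
Step 2: partial derivatives
  f_x(x, y) = y, f_y(x, y) = x + 2*y.
  f_x(P) = -1, f_y(P) = 0 (gradient nonzero, so P is smooth).
Step 3: tangent line at P: -1·(x − 2) + 0·(y − -1) = 0.
Expanding: 2 - x = 0.


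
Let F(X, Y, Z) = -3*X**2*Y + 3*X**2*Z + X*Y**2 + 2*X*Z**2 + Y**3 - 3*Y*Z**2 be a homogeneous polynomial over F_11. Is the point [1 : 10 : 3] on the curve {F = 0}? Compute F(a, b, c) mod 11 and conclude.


F(1,10,3) ≡ 2 (mod 11); P is NOT on the curve.

Evaluate F(1, 10, 3) term-by-term (mod 11).
  -3*X**2*Y ↦ -3·1·10·1 = -30
  3*X**2*Z ↦ 3·1·1·3 = 9
  X*Y**2 ↦ 1·1·100·1 = 100
  2*X*Z**2 ↦ 2·1·1·9 = 18
  Y**3 ↦ 1·1·1000·1 = 1000
  -3*Y*Z**2 ↦ -3·1·10·9 = -270
Sum: F(1, 10, 3) = (-30) + (9) + (100) + (18) + (1000) + (-270) = 827.
Reducing mod 11: 827 ≡ 2 (mod 11).
Since F(a, b, c) ≡ 2 ≠ 0 (mod 11), P does NOT lie on the curve.


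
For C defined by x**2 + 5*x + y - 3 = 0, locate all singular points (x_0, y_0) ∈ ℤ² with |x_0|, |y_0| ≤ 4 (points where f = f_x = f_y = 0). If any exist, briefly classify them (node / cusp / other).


No singular points in the scanned grid; C is smooth there.

Compute partial derivatives:
  f_x = 2*x + 5.
  f_y = 1.
f_y = 1 is a nonzero constant, so f_y never vanishes: no point (x, y) can satisfy f = f_x = f_y = 0. In particular no (x, y) ∈ {−4, ..., 4}² is singular; the curve is smooth.


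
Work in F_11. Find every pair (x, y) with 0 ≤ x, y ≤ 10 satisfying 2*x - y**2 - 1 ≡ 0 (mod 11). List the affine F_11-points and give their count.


Affine F_11-points: {(1, 1), (1, 10), (2, 5), (2, 6), (3, 4), (3, 7), (5, 3), (5, 8), (6, 0), (8, 2), (8, 9)}; count = 11.

For each of the 121 pairs (x, y) ∈ F_11², evaluate f(x, y) mod 11. Record the zeros.
  x = 0: [0↦10, 1↦9, 2↦6, 3↦1, 4↦5, 5↦7, 6↦7, 7↦5, 8↦1, 9↦6, 10↦9]  zeros at y ∈ ∅
  x = 1: [0↦1, 1↦0, 2↦8, 3↦3, 4↦7, 5↦9, 6↦9, 7↦7, 8↦3, 9↦8, 10↦0]  zeros at y ∈ {1, 10}
  x = 2: [0↦3, 1↦2, 2↦10, 3↦5, 4↦9, 5↦0, 6↦0, 7↦9, 8↦5, 9↦10, 10↦2]  zeros at y ∈ {5, 6}
  x = 3: [0↦5, 1↦4, 2↦1, 3↦7, 4↦0, 5↦2, 6↦2, 7↦0, 8↦7, 9↦1, 10↦4]  zeros at y ∈ {4, 7}
  x = 4: [0↦7, 1↦6, 2↦3, 3↦9, 4↦2, 5↦4, 6↦4, 7↦2, 8↦9, 9↦3, 10↦6]  zeros at y ∈ ∅
  x = 5: [0↦9, 1↦8, 2↦5, 3↦0, 4↦4, 5↦6, 6↦6, 7↦4, 8↦0, 9↦5, 10↦8]  zeros at y ∈ {3, 8}
  x = 6: [0↦0, 1↦10, 2↦7, 3↦2, 4↦6, 5↦8, 6↦8, 7↦6, 8↦2, 9↦7, 10↦10]  zeros at y ∈ {0}
  x = 7: [0↦2, 1↦1, 2↦9, 3↦4, 4↦8, 5↦10, 6↦10, 7↦8, 8↦4, 9↦9, 10↦1]  zeros at y ∈ ∅
  x = 8: [0↦4, 1↦3, 2↦0, 3↦6, 4↦10, 5↦1, 6↦1, 7↦10, 8↦6, 9↦0, 10↦3]  zeros at y ∈ {2, 9}
  x = 9: [0↦6, 1↦5, 2↦2, 3↦8, 4↦1, 5↦3, 6↦3, 7↦1, 8↦8, 9↦2, 10↦5]  zeros at y ∈ ∅
  x = 10: [0↦8, 1↦7, 2↦4, 3↦10, 4↦3, 5↦5, 6↦5, 7↦3, 8↦10, 9↦4, 10↦7]  zeros at y ∈ ∅
Collecting zeros: affine points = {(1, 1), (1, 10), (2, 5), (2, 6), (3, 4), (3, 7), (5, 3), (5, 8), (6, 0), (8, 2), (8, 9)}.
Total count |C(F_11)_aff| = 11.


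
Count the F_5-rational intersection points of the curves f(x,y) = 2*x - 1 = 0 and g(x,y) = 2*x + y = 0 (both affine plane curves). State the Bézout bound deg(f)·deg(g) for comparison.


Common zeros: {(3, 4)}; count = 1; Bézout bound = 1.

deg(f) = 1, deg(g) = 1, so Bézout bound = 1.
Scan x ∈ F_5. For each x, list the y ∈ F_5 with f(x, y) ≡ 0 and those with g(x, y) ≡ 0 (mod 5); the common zeros in that column are the intersection.
  x = 0: f ≡ 0 at y ∈ ∅; g ≡ 0 at y ∈ {0}; common: ∅.
  x = 1: f ≡ 0 at y ∈ ∅; g ≡ 0 at y ∈ {3}; common: ∅.
  x = 2: f ≡ 0 at y ∈ ∅; g ≡ 0 at y ∈ {1}; common: ∅.
  x = 3: f ≡ 0 at y ∈ {0, 1, 2, 3, 4}; g ≡ 0 at y ∈ {4}; common: {4}.
  x = 4: f ≡ 0 at y ∈ ∅; g ≡ 0 at y ∈ {2}; common: ∅.
Collecting: common zeros = {(3, 4)}, so the count is 1.
Comparison with the Bézout bound: 1 ≤ 1 = deg(f)·deg(g), as expected for curves with no common component (the bound is attained).


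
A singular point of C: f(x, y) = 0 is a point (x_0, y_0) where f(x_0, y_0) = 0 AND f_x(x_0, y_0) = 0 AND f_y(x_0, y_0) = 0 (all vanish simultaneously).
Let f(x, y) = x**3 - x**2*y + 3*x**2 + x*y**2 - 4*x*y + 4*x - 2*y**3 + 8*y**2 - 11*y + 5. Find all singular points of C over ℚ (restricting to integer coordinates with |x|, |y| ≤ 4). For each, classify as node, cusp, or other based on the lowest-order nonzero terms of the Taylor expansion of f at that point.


Singular points: {(-1, 1)}; classification: node.

Compute partial derivatives:
  f_x = 3*x**2 - 2*x*y + 6*x + y**2 - 4*y + 4.
  f_y = -x**2 + 2*x*y - 4*x - 6*y**2 + 16*y - 11.
Scan x_0 ∈ {−4, ..., 4}. For each x_0, f_y(x_0, y) is a polynomial in y; find its integer roots y ∈ {−4, ..., 4}, then test f_x and f at those candidates.
  x = -4: f_y(-4, y) = -6*y**2 + 8*y - 11; no integer root y with |y| ≤ 4.
  x = -3: f_y(-3, y) = -6*y**2 + 10*y - 8; no integer root y with |y| ≤ 4.
  x = -2: f_y(-2, y) = -6*y**2 + 12*y - 7; no integer root y with |y| ≤ 4.
  x = -1: f_y(-1, y) = -6*y**2 + 14*y - 8; vanishes at y ∈ {1}. (-1, 1): f_x = 0, f = 0 — SINGULAR.
  x = 0: f_y(0, y) = -6*y**2 + 16*y - 11; no integer root y with |y| ≤ 4.
  x = 1: f_y(1, y) = -6*y**2 + 18*y - 16; no integer root y with |y| ≤ 4.
  x = 2: f_y(2, y) = -6*y**2 + 20*y - 23; no integer root y with |y| ≤ 4.
  x = 3: f_y(3, y) = -6*y**2 + 22*y - 32; no integer root y with |y| ≤ 4.
  x = 4: f_y(4, y) = -6*y**2 + 24*y - 43; no integer root y with |y| ≤ 4.
Only singular point on the grid: (-1, 1).
Classify: substitute x = -1 + u, y = 1 + v and expand: f = u**3 - u**2*v - u**2 + u*v**2 - 2*v**3 + v**2.
No constant or linear terms (consistent with a singular point). Quadratic part: -u**2 + v**2. Cubic part: u**3 - u**2*v + u*v**2 - 2*v**3.
The quadratic part v**2 - u**2 = (v − u)(v + u) splits into two distinct linear factors, so there are two distinct tangent lines y − 1 = ±(x − -1) — this is a node (ordinary double point).
Classification: node.


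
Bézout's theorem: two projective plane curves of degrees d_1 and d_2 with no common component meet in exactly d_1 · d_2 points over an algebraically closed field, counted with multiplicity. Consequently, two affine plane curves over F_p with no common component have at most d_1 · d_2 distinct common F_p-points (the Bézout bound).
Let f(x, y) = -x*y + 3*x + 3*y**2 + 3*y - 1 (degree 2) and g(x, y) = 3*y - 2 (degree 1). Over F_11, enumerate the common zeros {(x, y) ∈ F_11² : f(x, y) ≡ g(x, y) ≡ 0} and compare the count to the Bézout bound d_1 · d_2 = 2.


Common zeros: {(10, 8)}; count = 1; Bézout bound = 2.

deg(f) = 2, deg(g) = 1, so Bézout bound = 2.
Scan x ∈ F_11. For each x, list the y ∈ F_11 with f(x, y) ≡ 0 and those with g(x, y) ≡ 0 (mod 11); the common zeros in that column are the intersection.
  x = 0: f ≡ 0 at y ∈ ∅; g ≡ 0 at y ∈ {8}; common: ∅.
  x = 1: f ≡ 0 at y ∈ ∅; g ≡ 0 at y ∈ {8}; common: ∅.
  x = 2: f ≡ 0 at y ∈ ∅; g ≡ 0 at y ∈ {8}; common: ∅.
  x = 3: f ≡ 0 at y ∈ {1, 10}; g ≡ 0 at y ∈ {8}; common: ∅.
  x = 4: f ≡ 0 at y ∈ {0, 4}; g ≡ 0 at y ∈ {8}; common: ∅.
  x = 5: f ≡ 0 at y ∈ {2, 6}; g ≡ 0 at y ∈ {8}; common: ∅.
  x = 6: f ≡ 0 at y ∈ {5, 7}; g ≡ 0 at y ∈ {8}; common: ∅.
  x = 7: f ≡ 0 at y ∈ ∅; g ≡ 0 at y ∈ {8}; common: ∅.
  x = 8: f ≡ 0 at y ∈ ∅; g ≡ 0 at y ∈ {8}; common: ∅.
  x = 9: f ≡ 0 at y ∈ ∅; g ≡ 0 at y ∈ {8}; common: ∅.
  x = 10: f ≡ 0 at y ∈ {8, 9}; g ≡ 0 at y ∈ {8}; common: {8}.
Collecting: common zeros = {(10, 8)}, so the count is 1.
Comparison with the Bézout bound: 1 ≤ 2 = deg(f)·deg(g), as expected for curves with no common component (the affine F_11-count falls short of the bound because intersections may lie at infinity, over extension fields, or carry multiplicity).


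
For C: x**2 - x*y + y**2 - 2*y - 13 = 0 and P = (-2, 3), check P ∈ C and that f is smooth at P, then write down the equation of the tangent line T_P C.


Tangent line at P: -7*x + 6*y - 32 = 0.

Step 1: f(-2, 3) = 0, so P lies on C.
Step 2: partial derivatives
  f_x(x, y) = 2*x - y, f_y(x, y) = -x + 2*y - 2.
  f_x(P) = -7, f_y(P) = 6 (gradient nonzero, so P is smooth).
Step 3: tangent line at P: -7·(x − -2) + 6·(y − 3) = 0.
Expanding: -7*x + 6*y - 32 = 0.


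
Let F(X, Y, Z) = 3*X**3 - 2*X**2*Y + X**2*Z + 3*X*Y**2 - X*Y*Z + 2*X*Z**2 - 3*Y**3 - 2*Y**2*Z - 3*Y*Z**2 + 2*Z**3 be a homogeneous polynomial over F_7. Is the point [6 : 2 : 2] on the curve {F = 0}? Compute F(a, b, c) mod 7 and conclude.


F(6,2,2) ≡ 1 (mod 7); P is NOT on the curve.

Evaluate F(6, 2, 2) term-by-term (mod 7).
  3*X**3 ↦ 3·216·1·1 = 648
  -2*X**2*Y ↦ -2·36·2·1 = -144
  X**2*Z ↦ 1·36·1·2 = 72
  3*X*Y**2 ↦ 3·6·4·1 = 72
  -X*Y*Z ↦ -1·6·2·2 = -24
  2*X*Z**2 ↦ 2·6·1·4 = 48
  -3*Y**3 ↦ -3·1·8·1 = -24
  -2*Y**2*Z ↦ -2·1·4·2 = -16
  -3*Y*Z**2 ↦ -3·1·2·4 = -24
  2*Z**3 ↦ 2·1·1·8 = 16
Sum: F(6, 2, 2) = (648) + (-144) + (72) + (72) + (-24) + (48) + (-24) + (-16) + (-24) + (16) = 624.
Reducing mod 7: 624 ≡ 1 (mod 7).
Since F(a, b, c) ≡ 1 ≠ 0 (mod 7), P does NOT lie on the curve.


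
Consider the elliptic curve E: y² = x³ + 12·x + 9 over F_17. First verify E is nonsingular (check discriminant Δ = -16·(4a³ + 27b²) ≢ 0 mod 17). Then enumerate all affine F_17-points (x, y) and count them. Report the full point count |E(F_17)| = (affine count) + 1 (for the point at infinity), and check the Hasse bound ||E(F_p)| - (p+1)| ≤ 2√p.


Affine points = {(0, 3), (0, 14), (3, 2), (3, 15), (4, 6), (4, 11), (6, 5), (6, 12), (9, 8), (9, 9), (13, 4), (13, 13), (16, 8), (16, 9)}; affine count = 14; |E(F_17)| = 15.

Discriminant check: Δ ∝ 4a³ + 27b² = 4·12³ + 27·9² = 4·1728 + 27·81 ≡ 4 (mod 17). Nonzero ⇒ E is nonsingular.
For each x ∈ F_17, compute rhs = x³ + 12·x + 9 mod 17, then count y ∈ F_17 with y² ≡ rhs.
  x = 0: rhs = 9, matching y values: 3, 14 (2 points).
  x = 1: rhs = 5, matching y values: none (0 points).
  x = 2: rhs = 7, matching y values: none (0 points).
  x = 3: rhs = 4, matching y values: 2, 15 (2 points).
  x = 4: rhs = 2, matching y values: 6, 11 (2 points).
  x = 5: rhs = 7, matching y values: none (0 points).
  x = 6: rhs = 8, matching y values: 5, 12 (2 points).
  x = 7: rhs = 11, matching y values: none (0 points).
  x = 8: rhs = 5, matching y values: none (0 points).
  x = 9: rhs = 13, matching y values: 8, 9 (2 points).
  x = 10: rhs = 7, matching y values: none (0 points).
  x = 11: rhs = 10, matching y values: none (0 points).
  x = 12: rhs = 11, matching y values: none (0 points).
  x = 13: rhs = 16, matching y values: 4, 13 (2 points).
  x = 14: rhs = 14, matching y values: none (0 points).
  x = 15: rhs = 11, matching y values: none (0 points).
  x = 16: rhs = 13, matching y values: 8, 9 (2 points).
Total affine count: 14.
Full point count |E(F_17)| = 14 + 1 = 15.
Hasse bound: |15 − (17+1)| = |-3| = 3 ≤ 2√17 ≈ 8.2462 ✓.


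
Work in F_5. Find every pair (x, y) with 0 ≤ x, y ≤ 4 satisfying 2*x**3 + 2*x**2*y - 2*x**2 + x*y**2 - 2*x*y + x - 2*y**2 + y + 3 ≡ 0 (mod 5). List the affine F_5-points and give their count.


Affine F_5-points: {(0, 4), (3, 3), (3, 4), (4, 1), (4, 4)}; count = 5.

For each of the 25 pairs (x, y) ∈ F_5², evaluate f(x, y) mod 5. Record the zeros.
  x = 0: [0↦3, 1↦2, 2↦2, 3↦3, 4↦0]  zeros at y ∈ {4}
  x = 1: [0↦4, 1↦4, 2↦2, 3↦3, 4↦2]  zeros at y ∈ ∅
  x = 2: [0↦3, 1↦3, 2↦3, 3↦3, 4↦3]  zeros at y ∈ ∅
  x = 3: [0↦2, 1↦1, 2↦2, 3↦0, 4↦0]  zeros at y ∈ {3, 4}
  x = 4: [0↦3, 1↦0, 2↦1, 3↦1, 4↦0]  zeros at y ∈ {1, 4}
Collecting zeros: affine points = {(0, 4), (3, 3), (3, 4), (4, 1), (4, 4)}.
Total count |C(F_5)_aff| = 5.
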